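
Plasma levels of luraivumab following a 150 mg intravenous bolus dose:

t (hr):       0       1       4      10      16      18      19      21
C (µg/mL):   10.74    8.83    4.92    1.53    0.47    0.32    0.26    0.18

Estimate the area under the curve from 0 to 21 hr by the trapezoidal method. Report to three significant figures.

AUC = 57.3 µg/mL·hr

Trapezoidal AUC_0→21:
  [0→1]: (10.74+8.83)/2 × 1 = 9.785
  [1→4]: (8.83+4.92)/2 × 3 = 20.625
  [4→10]: (4.92+1.53)/2 × 6 = 19.35
  [10→16]: (1.53+0.47)/2 × 6 = 6.0
  [16→18]: (0.47+0.32)/2 × 2 = 0.79
  [18→19]: (0.32+0.26)/2 × 1 = 0.29
  [19→21]: (0.26+0.18)/2 × 2 = 0.44
  Sum = 57.28 µg/mL·hr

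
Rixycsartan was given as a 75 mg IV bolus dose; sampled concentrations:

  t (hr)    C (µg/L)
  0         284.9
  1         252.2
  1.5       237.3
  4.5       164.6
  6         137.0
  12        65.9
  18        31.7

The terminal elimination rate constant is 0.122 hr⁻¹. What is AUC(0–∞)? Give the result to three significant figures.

Trapezoidal AUC_0→18:
  [0→1]: (284.9+252.2)/2 × 1 = 268.55
  [1→1.5]: (252.2+237.3)/2 × 0.5 = 122.375
  [1.5→4.5]: (237.3+164.6)/2 × 3 = 602.85
  [4.5→6]: (164.6+137.0)/2 × 1.5 = 226.2
  [6→12]: (137.0+65.9)/2 × 6 = 608.7
  [12→18]: (65.9+31.7)/2 × 6 = 292.8
  Sum = 2121.475 µg/L·hr
Extrapolated tail: C_last / k_e = 31.7 / 0.122 = 259.836
AUC_0→∞ = 2121.475 + 259.836 = 2381.311 µg/L·hr

AUC = 2380 µg/L·hr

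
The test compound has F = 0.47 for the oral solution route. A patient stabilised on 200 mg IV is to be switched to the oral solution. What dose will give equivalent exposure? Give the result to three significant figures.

For equal systemic exposure: F × D_ev = D_iv
D_ev = D_iv / F = 200 / 0.47 = 425.532 mg

D_oral = 426 mg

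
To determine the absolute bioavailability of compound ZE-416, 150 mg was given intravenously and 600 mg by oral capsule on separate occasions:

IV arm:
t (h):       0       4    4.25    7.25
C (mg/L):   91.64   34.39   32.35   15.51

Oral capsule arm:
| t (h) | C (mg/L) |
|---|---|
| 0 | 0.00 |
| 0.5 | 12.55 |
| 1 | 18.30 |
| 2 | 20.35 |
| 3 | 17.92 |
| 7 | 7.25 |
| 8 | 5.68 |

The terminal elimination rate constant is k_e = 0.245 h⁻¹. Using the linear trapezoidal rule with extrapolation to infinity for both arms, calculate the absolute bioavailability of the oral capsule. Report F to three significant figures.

Trapezoidal AUC_0→7.25 (IV):
  [0→4]: (91.64+34.39)/2 × 4 = 252.06
  [4→4.25]: (34.39+32.35)/2 × 0.25 = 8.3425
  [4.25→7.25]: (32.35+15.51)/2 × 3 = 71.79
  Sum = 332.1925 mg/L·h
IV tail: 15.51/0.245 = 63.306; AUC_iv,0→∞ = 332.1925 + 63.306 = 395.4985 mg/L·h
Trapezoidal AUC_0→8 (oral capsule):
  [0→0.5]: (0.00+12.55)/2 × 0.5 = 3.1375
  [0.5→1]: (12.55+18.30)/2 × 0.5 = 7.7125
  [1→2]: (18.30+20.35)/2 × 1 = 19.325
  [2→3]: (20.35+17.92)/2 × 1 = 19.135
  [3→7]: (17.92+7.25)/2 × 4 = 50.34
  [7→8]: (7.25+5.68)/2 × 1 = 6.465
  Sum = 106.115 mg/L·h
oral capsule tail: 5.68/0.245 = 23.184; AUC_ev,0→∞ = 106.115 + 23.184 = 129.299 mg/L·h
F = (AUC_ev/D_ev)/(AUC_iv/D_iv) = (129.299/600)/(395.4985/150) = 0.215498/2.63666 = 0.0817

F = 0.0817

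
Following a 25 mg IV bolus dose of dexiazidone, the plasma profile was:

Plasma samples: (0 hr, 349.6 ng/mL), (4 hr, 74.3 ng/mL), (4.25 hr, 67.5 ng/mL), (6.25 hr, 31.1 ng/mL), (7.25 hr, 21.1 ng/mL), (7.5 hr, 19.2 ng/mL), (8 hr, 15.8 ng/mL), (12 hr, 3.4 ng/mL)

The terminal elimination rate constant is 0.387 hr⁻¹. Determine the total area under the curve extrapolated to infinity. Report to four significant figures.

Trapezoidal AUC_0→12:
  [0→4]: (349.6+74.3)/2 × 4 = 847.8
  [4→4.25]: (74.3+67.5)/2 × 0.25 = 17.725
  [4.25→6.25]: (67.5+31.1)/2 × 2 = 98.6
  [6.25→7.25]: (31.1+21.1)/2 × 1 = 26.1
  [7.25→7.5]: (21.1+19.2)/2 × 0.25 = 5.0375
  [7.5→8]: (19.2+15.8)/2 × 0.5 = 8.75
  [8→12]: (15.8+3.4)/2 × 4 = 38.4
  Sum = 1042.4125 ng/mL·hr
Extrapolated tail: C_last / k_e = 3.4 / 0.387 = 8.786
AUC_0→∞ = 1042.4125 + 8.786 = 1051.1985 ng/mL·hr

AUC = 1051 ng/mL·hr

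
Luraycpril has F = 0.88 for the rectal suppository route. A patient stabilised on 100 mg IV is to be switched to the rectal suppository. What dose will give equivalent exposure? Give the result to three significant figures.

For equal systemic exposure: F × D_ev = D_iv
D_ev = D_iv / F = 100 / 0.88 = 113.636 mg

D_rectal = 114 mg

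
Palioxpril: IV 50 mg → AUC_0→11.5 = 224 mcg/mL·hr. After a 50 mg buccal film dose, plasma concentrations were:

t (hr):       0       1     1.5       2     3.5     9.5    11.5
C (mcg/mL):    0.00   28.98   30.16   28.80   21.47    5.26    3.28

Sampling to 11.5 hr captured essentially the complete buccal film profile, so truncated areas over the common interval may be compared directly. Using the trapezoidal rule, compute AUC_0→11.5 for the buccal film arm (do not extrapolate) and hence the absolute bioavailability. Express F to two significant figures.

F = 0.76

Trapezoidal AUC_0→11.5 (buccal film):
  [0→1]: (0.00+28.98)/2 × 1 = 14.49
  [1→1.5]: (28.98+30.16)/2 × 0.5 = 14.785
  [1.5→2]: (30.16+28.80)/2 × 0.5 = 14.74
  [2→3.5]: (28.80+21.47)/2 × 1.5 = 37.7025
  [3.5→9.5]: (21.47+5.26)/2 × 6 = 80.19
  [9.5→11.5]: (5.26+3.28)/2 × 2 = 8.54
  Sum = 170.4475 mcg/mL·hr
F = (AUC_ev/D_ev)/(AUC_iv/D_iv) = (170.4475/50)/(224/50) = 3.40895/4.48 = 0.7609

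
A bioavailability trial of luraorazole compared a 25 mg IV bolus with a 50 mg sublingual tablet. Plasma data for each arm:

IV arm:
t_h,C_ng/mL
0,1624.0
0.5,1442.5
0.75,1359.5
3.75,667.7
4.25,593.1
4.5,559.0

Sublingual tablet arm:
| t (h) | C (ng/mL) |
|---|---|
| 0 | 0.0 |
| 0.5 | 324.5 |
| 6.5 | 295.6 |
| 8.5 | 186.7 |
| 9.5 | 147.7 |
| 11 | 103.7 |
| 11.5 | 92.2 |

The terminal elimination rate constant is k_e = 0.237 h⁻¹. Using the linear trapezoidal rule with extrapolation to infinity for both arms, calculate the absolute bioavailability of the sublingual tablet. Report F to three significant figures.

F = 0.231

Trapezoidal AUC_0→4.5 (IV):
  [0→0.5]: (1624.0+1442.5)/2 × 0.5 = 766.625
  [0.5→0.75]: (1442.5+1359.5)/2 × 0.25 = 350.25
  [0.75→3.75]: (1359.5+667.7)/2 × 3 = 3040.8
  [3.75→4.25]: (667.7+593.1)/2 × 0.5 = 315.2
  [4.25→4.5]: (593.1+559.0)/2 × 0.25 = 144.0125
  Sum = 4616.8875 ng/mL·h
IV tail: 559.0/0.237 = 2358.650; AUC_iv,0→∞ = 4616.8875 + 2358.650 = 6975.5375 ng/mL·h
Trapezoidal AUC_0→11.5 (sublingual tablet):
  [0→0.5]: (0.0+324.5)/2 × 0.5 = 81.125
  [0.5→6.5]: (324.5+295.6)/2 × 6 = 1860.3
  [6.5→8.5]: (295.6+186.7)/2 × 2 = 482.3
  [8.5→9.5]: (186.7+147.7)/2 × 1 = 167.2
  [9.5→11]: (147.7+103.7)/2 × 1.5 = 188.55
  [11→11.5]: (103.7+92.2)/2 × 0.5 = 48.975
  Sum = 2828.45 ng/mL·h
sublingual tablet tail: 92.2/0.237 = 389.030; AUC_ev,0→∞ = 2828.45 + 389.030 = 3217.48 ng/mL·h
F = (AUC_ev/D_ev)/(AUC_iv/D_iv) = (3217.48/50)/(6975.5375/25) = 64.3496/279.0215 = 0.2306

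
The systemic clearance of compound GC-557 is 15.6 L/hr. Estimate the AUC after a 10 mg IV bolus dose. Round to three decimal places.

AUC = 0.641 mg/L·hr

AUC_0→∞ = Dose_iv / CL
        = 10 / 15.6 = 0.641026 mg/L·hr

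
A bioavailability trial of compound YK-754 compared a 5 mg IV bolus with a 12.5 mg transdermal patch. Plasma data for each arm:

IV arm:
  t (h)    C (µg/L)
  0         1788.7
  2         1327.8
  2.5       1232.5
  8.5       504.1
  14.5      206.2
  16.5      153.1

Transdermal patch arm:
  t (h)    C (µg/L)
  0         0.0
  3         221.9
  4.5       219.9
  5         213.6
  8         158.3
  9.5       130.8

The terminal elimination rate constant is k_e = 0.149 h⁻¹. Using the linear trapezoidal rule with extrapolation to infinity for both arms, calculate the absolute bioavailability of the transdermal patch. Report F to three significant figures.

Trapezoidal AUC_0→16.5 (IV):
  [0→2]: (1788.7+1327.8)/2 × 2 = 3116.5
  [2→2.5]: (1327.8+1232.5)/2 × 0.5 = 640.075
  [2.5→8.5]: (1232.5+504.1)/2 × 6 = 5209.8
  [8.5→14.5]: (504.1+206.2)/2 × 6 = 2130.9
  [14.5→16.5]: (206.2+153.1)/2 × 2 = 359.3
  Sum = 11456.575 µg/L·h
IV tail: 153.1/0.149 = 1027.517; AUC_iv,0→∞ = 11456.575 + 1027.517 = 12484.092 µg/L·h
Trapezoidal AUC_0→9.5 (transdermal patch):
  [0→3]: (0.0+221.9)/2 × 3 = 332.85
  [3→4.5]: (221.9+219.9)/2 × 1.5 = 331.35
  [4.5→5]: (219.9+213.6)/2 × 0.5 = 108.375
  [5→8]: (213.6+158.3)/2 × 3 = 557.85
  [8→9.5]: (158.3+130.8)/2 × 1.5 = 216.825
  Sum = 1547.25 µg/L·h
transdermal patch tail: 130.8/0.149 = 877.852; AUC_ev,0→∞ = 1547.25 + 877.852 = 2425.102 µg/L·h
F = (AUC_ev/D_ev)/(AUC_iv/D_iv) = (2425.102/12.5)/(12484.092/5) = 194.00816/2496.8184 = 0.0777

F = 0.0777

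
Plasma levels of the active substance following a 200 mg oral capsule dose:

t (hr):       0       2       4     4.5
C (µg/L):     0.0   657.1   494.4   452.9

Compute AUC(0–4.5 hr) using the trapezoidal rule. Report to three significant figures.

Trapezoidal AUC_0→4.5:
  [0→2]: (0.0+657.1)/2 × 2 = 657.1
  [2→4]: (657.1+494.4)/2 × 2 = 1151.5
  [4→4.5]: (494.4+452.9)/2 × 0.5 = 236.825
  Sum = 2045.425 µg/L·hr

AUC = 2050 µg/L·hr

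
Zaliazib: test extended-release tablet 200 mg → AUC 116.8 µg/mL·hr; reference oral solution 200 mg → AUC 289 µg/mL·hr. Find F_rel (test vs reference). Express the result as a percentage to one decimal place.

F_rel = (AUC_test/D_test) / (AUC_ref/D_ref)
      = (116.8/200) / (289/200)
      = 0.584 / 1.445 = 0.4042 = 40.42%

F_rel = 40.4%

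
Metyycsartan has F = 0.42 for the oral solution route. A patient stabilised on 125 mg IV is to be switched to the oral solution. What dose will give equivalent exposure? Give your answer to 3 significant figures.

D_oral = 298 mg

For equal systemic exposure: F × D_ev = D_iv
D_ev = D_iv / F = 125 / 0.42 = 297.619 mg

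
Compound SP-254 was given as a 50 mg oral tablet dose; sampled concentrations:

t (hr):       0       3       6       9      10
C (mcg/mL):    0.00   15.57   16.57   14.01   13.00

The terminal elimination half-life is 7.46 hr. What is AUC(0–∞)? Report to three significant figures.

AUC = 271 mcg/mL·hr

Trapezoidal AUC_0→10:
  [0→3]: (0.00+15.57)/2 × 3 = 23.355
  [3→6]: (15.57+16.57)/2 × 3 = 48.21
  [6→9]: (16.57+14.01)/2 × 3 = 45.87
  [9→10]: (14.01+13.00)/2 × 1 = 13.505
  Sum = 130.94 mcg/mL·hr
k_e = ln2 / t½ = 0.693147 / 7.46 = 0.0929 hr^-1
Extrapolated tail: C_last / k_e = 13.00 / 0.0929 = 139.935
AUC_0→∞ = 130.94 + 139.935 = 270.875 mcg/mL·hr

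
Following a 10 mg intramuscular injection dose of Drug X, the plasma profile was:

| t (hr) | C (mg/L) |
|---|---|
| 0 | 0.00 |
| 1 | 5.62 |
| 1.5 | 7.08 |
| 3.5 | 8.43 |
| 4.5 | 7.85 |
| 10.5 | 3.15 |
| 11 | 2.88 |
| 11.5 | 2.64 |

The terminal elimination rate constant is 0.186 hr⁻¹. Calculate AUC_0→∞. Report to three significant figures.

Trapezoidal AUC_0→11.5:
  [0→1]: (0.00+5.62)/2 × 1 = 2.81
  [1→1.5]: (5.62+7.08)/2 × 0.5 = 3.175
  [1.5→3.5]: (7.08+8.43)/2 × 2 = 15.51
  [3.5→4.5]: (8.43+7.85)/2 × 1 = 8.14
  [4.5→10.5]: (7.85+3.15)/2 × 6 = 33.0
  [10.5→11]: (3.15+2.88)/2 × 0.5 = 1.5075
  [11→11.5]: (2.88+2.64)/2 × 0.5 = 1.38
  Sum = 65.5225 mg/L·hr
Extrapolated tail: C_last / k_e = 2.64 / 0.186 = 14.194
AUC_0→∞ = 65.5225 + 14.194 = 79.7165 mg/L·hr

AUC = 79.7 mg/L·hr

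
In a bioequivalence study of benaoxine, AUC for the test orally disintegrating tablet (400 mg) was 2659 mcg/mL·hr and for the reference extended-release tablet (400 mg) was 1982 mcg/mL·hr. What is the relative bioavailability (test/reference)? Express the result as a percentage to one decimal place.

F_rel = 134.2%

F_rel = (AUC_test/D_test) / (AUC_ref/D_ref)
      = (2659/400) / (1982/400)
      = 6.6475 / 4.955 = 1.3416 = 134.16%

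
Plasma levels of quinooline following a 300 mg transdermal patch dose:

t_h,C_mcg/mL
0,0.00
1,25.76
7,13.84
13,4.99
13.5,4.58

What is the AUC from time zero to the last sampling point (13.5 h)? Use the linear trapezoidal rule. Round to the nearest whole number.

Trapezoidal AUC_0→13.5:
  [0→1]: (0.00+25.76)/2 × 1 = 12.88
  [1→7]: (25.76+13.84)/2 × 6 = 118.8
  [7→13]: (13.84+4.99)/2 × 6 = 56.49
  [13→13.5]: (4.99+4.58)/2 × 0.5 = 2.3925
  Sum = 190.5625 mcg/mL·h

AUC = 191 mcg/mL·h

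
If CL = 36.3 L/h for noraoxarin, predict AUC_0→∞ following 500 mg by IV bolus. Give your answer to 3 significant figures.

AUC_0→∞ = Dose_iv / CL
        = 500 / 36.3 = 13.7741 mg/L·h

AUC = 13.8 mg/L·h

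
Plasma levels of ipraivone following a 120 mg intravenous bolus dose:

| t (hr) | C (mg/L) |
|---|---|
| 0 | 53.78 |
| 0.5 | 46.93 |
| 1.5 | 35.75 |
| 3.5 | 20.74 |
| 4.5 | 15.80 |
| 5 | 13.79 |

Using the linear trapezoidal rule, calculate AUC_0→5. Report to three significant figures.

Trapezoidal AUC_0→5:
  [0→0.5]: (53.78+46.93)/2 × 0.5 = 25.1775
  [0.5→1.5]: (46.93+35.75)/2 × 1 = 41.34
  [1.5→3.5]: (35.75+20.74)/2 × 2 = 56.49
  [3.5→4.5]: (20.74+15.80)/2 × 1 = 18.27
  [4.5→5]: (15.80+13.79)/2 × 0.5 = 7.3975
  Sum = 148.675 mg/L·hr

AUC = 149 mg/L·hr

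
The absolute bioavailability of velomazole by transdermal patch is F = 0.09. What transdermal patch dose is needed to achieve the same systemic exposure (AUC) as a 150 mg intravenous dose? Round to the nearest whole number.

For equal systemic exposure: F × D_ev = D_iv
D_ev = D_iv / F = 150 / 0.09 = 1666.67 mg

D_transdermal = 1667 mg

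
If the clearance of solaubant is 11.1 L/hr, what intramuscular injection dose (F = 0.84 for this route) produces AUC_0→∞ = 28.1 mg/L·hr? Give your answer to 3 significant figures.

Dose = 371 mg

Dose = CL × AUC_0→∞ / F
     = 11.1 × 28.1 / 0.84 = 371.321 mg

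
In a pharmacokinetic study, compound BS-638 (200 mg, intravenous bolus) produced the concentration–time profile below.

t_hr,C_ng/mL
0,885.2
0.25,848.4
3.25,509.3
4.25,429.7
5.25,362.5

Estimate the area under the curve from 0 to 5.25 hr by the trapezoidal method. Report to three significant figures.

Trapezoidal AUC_0→5.25:
  [0→0.25]: (885.2+848.4)/2 × 0.25 = 216.7
  [0.25→3.25]: (848.4+509.3)/2 × 3 = 2036.55
  [3.25→4.25]: (509.3+429.7)/2 × 1 = 469.5
  [4.25→5.25]: (429.7+362.5)/2 × 1 = 396.1
  Sum = 3118.85 ng/mL·hr

AUC = 3120 ng/mL·hr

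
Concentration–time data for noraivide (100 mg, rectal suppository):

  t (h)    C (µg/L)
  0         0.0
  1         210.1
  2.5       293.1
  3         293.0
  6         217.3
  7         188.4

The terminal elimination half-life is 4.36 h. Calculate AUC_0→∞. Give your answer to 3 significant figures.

Trapezoidal AUC_0→7:
  [0→1]: (0.0+210.1)/2 × 1 = 105.05
  [1→2.5]: (210.1+293.1)/2 × 1.5 = 377.4
  [2.5→3]: (293.1+293.0)/2 × 0.5 = 146.525
  [3→6]: (293.0+217.3)/2 × 3 = 765.45
  [6→7]: (217.3+188.4)/2 × 1 = 202.85
  Sum = 1597.275 µg/L·h
k_e = ln2 / t½ = 0.693147 / 4.36 = 0.1590 h^-1
Extrapolated tail: C_last / k_e = 188.4 / 0.159 = 1184.906
AUC_0→∞ = 1597.275 + 1184.906 = 2782.181 µg/L·h

AUC = 2780 µg/L·h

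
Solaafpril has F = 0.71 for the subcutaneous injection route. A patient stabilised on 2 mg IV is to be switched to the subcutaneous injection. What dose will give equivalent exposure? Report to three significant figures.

D_subcutaneous = 2.82 mg

For equal systemic exposure: F × D_ev = D_iv
D_ev = D_iv / F = 2 / 0.71 = 2.8169 mg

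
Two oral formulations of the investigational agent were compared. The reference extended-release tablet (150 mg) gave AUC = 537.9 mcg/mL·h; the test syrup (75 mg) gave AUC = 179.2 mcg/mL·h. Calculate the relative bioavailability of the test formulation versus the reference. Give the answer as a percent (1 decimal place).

F_rel = 66.6%

F_rel = (AUC_test/D_test) / (AUC_ref/D_ref)
      = (179.2/75) / (537.9/150)
      = 2.38933 / 3.586 = 0.6663 = 66.63%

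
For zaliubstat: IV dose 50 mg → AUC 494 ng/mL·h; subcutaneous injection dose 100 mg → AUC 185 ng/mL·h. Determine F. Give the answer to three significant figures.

F = (AUC_ev / D_ev) / (AUC_iv / D_iv)
  = (185/100) / (494/50)
  = 1.85 / 9.88 = 0.1872

F = 0.187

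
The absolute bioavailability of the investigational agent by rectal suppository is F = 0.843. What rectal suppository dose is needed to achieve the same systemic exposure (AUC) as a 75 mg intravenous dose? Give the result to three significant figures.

For equal systemic exposure: F × D_ev = D_iv
D_ev = D_iv / F = 75 / 0.843 = 88.968 mg

D_rectal = 89.0 mg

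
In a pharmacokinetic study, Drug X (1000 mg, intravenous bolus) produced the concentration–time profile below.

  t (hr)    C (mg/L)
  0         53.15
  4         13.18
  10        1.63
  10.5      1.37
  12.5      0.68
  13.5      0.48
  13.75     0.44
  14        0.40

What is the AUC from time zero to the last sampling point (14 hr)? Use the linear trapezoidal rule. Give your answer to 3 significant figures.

Trapezoidal AUC_0→14:
  [0→4]: (53.15+13.18)/2 × 4 = 132.66
  [4→10]: (13.18+1.63)/2 × 6 = 44.43
  [10→10.5]: (1.63+1.37)/2 × 0.5 = 0.75
  [10.5→12.5]: (1.37+0.68)/2 × 2 = 2.05
  [12.5→13.5]: (0.68+0.48)/2 × 1 = 0.58
  [13.5→13.75]: (0.48+0.44)/2 × 0.25 = 0.115
  [13.75→14]: (0.44+0.40)/2 × 0.25 = 0.105
  Sum = 180.69 mg/L·hr

AUC = 181 mg/L·hr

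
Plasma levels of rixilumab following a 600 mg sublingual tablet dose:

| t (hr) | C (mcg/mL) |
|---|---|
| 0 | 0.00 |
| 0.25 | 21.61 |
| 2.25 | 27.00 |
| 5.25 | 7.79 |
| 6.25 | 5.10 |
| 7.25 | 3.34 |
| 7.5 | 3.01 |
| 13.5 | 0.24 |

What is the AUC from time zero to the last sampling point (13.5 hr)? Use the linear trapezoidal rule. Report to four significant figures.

Trapezoidal AUC_0→13.5:
  [0→0.25]: (0.00+21.61)/2 × 0.25 = 2.70125
  [0.25→2.25]: (21.61+27.00)/2 × 2 = 48.61
  [2.25→5.25]: (27.00+7.79)/2 × 3 = 52.185
  [5.25→6.25]: (7.79+5.10)/2 × 1 = 6.445
  [6.25→7.25]: (5.10+3.34)/2 × 1 = 4.22
  [7.25→7.5]: (3.34+3.01)/2 × 0.25 = 0.79375
  [7.5→13.5]: (3.01+0.24)/2 × 6 = 9.75
  Sum = 124.705 mcg/mL·hr

AUC = 124.7 mcg/mL·hr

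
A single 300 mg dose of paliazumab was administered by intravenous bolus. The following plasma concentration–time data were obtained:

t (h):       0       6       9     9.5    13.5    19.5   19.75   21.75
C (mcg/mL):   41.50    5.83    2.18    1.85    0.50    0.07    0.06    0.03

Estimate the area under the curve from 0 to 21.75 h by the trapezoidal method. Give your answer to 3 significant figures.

AUC = 162 mcg/mL·h

Trapezoidal AUC_0→21.75:
  [0→6]: (41.50+5.83)/2 × 6 = 141.99
  [6→9]: (5.83+2.18)/2 × 3 = 12.015
  [9→9.5]: (2.18+1.85)/2 × 0.5 = 1.0075
  [9.5→13.5]: (1.85+0.50)/2 × 4 = 4.7
  [13.5→19.5]: (0.50+0.07)/2 × 6 = 1.71
  [19.5→19.75]: (0.07+0.06)/2 × 0.25 = 0.01625
  [19.75→21.75]: (0.06+0.03)/2 × 2 = 0.09
  Sum = 161.52875 mcg/mL·h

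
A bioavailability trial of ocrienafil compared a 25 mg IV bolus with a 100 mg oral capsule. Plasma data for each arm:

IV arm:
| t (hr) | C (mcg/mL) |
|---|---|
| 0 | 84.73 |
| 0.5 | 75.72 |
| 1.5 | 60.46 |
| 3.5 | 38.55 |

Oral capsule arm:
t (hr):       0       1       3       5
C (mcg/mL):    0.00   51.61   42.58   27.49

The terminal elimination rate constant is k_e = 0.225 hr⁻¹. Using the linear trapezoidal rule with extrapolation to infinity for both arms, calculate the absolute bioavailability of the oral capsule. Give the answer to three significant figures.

F = 0.206

Trapezoidal AUC_0→3.5 (IV):
  [0→0.5]: (84.73+75.72)/2 × 0.5 = 40.1125
  [0.5→1.5]: (75.72+60.46)/2 × 1 = 68.09
  [1.5→3.5]: (60.46+38.55)/2 × 2 = 99.01
  Sum = 207.2125 mcg/mL·hr
IV tail: 38.55/0.225 = 171.333; AUC_iv,0→∞ = 207.2125 + 171.333 = 378.5455 mcg/mL·hr
Trapezoidal AUC_0→5 (oral capsule):
  [0→1]: (0.00+51.61)/2 × 1 = 25.805
  [1→3]: (51.61+42.58)/2 × 2 = 94.19
  [3→5]: (42.58+27.49)/2 × 2 = 70.07
  Sum = 190.065 mcg/mL·hr
oral capsule tail: 27.49/0.225 = 122.178; AUC_ev,0→∞ = 190.065 + 122.178 = 312.243 mcg/mL·hr
F = (AUC_ev/D_ev)/(AUC_iv/D_iv) = (312.243/100)/(378.5455/25) = 3.12243/15.14182 = 0.2062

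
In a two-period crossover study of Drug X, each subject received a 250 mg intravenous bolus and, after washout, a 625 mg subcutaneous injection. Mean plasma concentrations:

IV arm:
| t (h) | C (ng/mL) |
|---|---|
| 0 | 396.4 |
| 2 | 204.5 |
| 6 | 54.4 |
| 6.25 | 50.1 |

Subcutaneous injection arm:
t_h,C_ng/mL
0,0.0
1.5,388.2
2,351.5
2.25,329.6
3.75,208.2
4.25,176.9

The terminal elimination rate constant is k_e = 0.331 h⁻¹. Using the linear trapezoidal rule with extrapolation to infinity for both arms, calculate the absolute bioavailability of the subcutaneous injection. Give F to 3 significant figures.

F = 0.497

Trapezoidal AUC_0→6.25 (IV):
  [0→2]: (396.4+204.5)/2 × 2 = 600.9
  [2→6]: (204.5+54.4)/2 × 4 = 517.8
  [6→6.25]: (54.4+50.1)/2 × 0.25 = 13.0625
  Sum = 1131.7625 ng/mL·h
IV tail: 50.1/0.331 = 151.360; AUC_iv,0→∞ = 1131.7625 + 151.360 = 1283.1225 ng/mL·h
Trapezoidal AUC_0→4.25 (subcutaneous injection):
  [0→1.5]: (0.0+388.2)/2 × 1.5 = 291.15
  [1.5→2]: (388.2+351.5)/2 × 0.5 = 184.925
  [2→2.25]: (351.5+329.6)/2 × 0.25 = 85.1375
  [2.25→3.75]: (329.6+208.2)/2 × 1.5 = 403.35
  [3.75→4.25]: (208.2+176.9)/2 × 0.5 = 96.275
  Sum = 1060.8375 ng/mL·h
subcutaneous injection tail: 176.9/0.331 = 534.441; AUC_ev,0→∞ = 1060.8375 + 534.441 = 1595.2785 ng/mL·h
F = (AUC_ev/D_ev)/(AUC_iv/D_iv) = (1595.2785/625)/(1283.1225/250) = 2.5524456/5.13249 = 0.4973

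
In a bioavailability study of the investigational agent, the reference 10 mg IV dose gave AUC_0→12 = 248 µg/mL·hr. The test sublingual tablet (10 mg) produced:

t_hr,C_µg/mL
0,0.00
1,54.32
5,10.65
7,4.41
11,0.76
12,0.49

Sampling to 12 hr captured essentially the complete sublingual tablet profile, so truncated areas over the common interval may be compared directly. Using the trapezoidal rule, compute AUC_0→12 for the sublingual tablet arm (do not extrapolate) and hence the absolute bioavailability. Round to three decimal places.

Trapezoidal AUC_0→12 (sublingual tablet):
  [0→1]: (0.00+54.32)/2 × 1 = 27.16
  [1→5]: (54.32+10.65)/2 × 4 = 129.94
  [5→7]: (10.65+4.41)/2 × 2 = 15.06
  [7→11]: (4.41+0.76)/2 × 4 = 10.34
  [11→12]: (0.76+0.49)/2 × 1 = 0.625
  Sum = 183.125 µg/mL·hr
F = (AUC_ev/D_ev)/(AUC_iv/D_iv) = (183.125/10)/(248/10) = 18.3125/24.8 = 0.7384

F = 0.738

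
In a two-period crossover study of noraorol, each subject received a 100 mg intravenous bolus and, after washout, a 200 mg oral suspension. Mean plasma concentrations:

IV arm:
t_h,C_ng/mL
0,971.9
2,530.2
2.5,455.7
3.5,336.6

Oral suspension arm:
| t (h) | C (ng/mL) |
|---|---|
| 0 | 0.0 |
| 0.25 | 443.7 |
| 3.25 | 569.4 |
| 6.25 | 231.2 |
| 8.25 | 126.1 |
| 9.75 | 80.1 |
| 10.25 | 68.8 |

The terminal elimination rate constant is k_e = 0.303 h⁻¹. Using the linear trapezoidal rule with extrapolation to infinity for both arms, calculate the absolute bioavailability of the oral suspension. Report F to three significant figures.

Trapezoidal AUC_0→3.5 (IV):
  [0→2]: (971.9+530.2)/2 × 2 = 1502.1
  [2→2.5]: (530.2+455.7)/2 × 0.5 = 246.475
  [2.5→3.5]: (455.7+336.6)/2 × 1 = 396.15
  Sum = 2144.725 ng/mL·h
IV tail: 336.6/0.303 = 1110.891; AUC_iv,0→∞ = 2144.725 + 1110.891 = 3255.616 ng/mL·h
Trapezoidal AUC_0→10.25 (oral suspension):
  [0→0.25]: (0.0+443.7)/2 × 0.25 = 55.4625
  [0.25→3.25]: (443.7+569.4)/2 × 3 = 1519.65
  [3.25→6.25]: (569.4+231.2)/2 × 3 = 1200.9
  [6.25→8.25]: (231.2+126.1)/2 × 2 = 357.3
  [8.25→9.75]: (126.1+80.1)/2 × 1.5 = 154.65
  [9.75→10.25]: (80.1+68.8)/2 × 0.5 = 37.225
  Sum = 3325.1875 ng/mL·h
oral suspension tail: 68.8/0.303 = 227.063; AUC_ev,0→∞ = 3325.1875 + 227.063 = 3552.2505 ng/mL·h
F = (AUC_ev/D_ev)/(AUC_iv/D_iv) = (3552.2505/200)/(3255.616/100) = 17.7613/32.55616 = 0.5456

F = 0.546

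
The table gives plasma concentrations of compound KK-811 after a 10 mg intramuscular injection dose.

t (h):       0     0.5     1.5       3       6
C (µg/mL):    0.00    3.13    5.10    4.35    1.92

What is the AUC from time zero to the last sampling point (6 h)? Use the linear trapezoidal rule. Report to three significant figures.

AUC = 21.4 µg/mL·h

Trapezoidal AUC_0→6:
  [0→0.5]: (0.00+3.13)/2 × 0.5 = 0.7825
  [0.5→1.5]: (3.13+5.10)/2 × 1 = 4.115
  [1.5→3]: (5.10+4.35)/2 × 1.5 = 7.0875
  [3→6]: (4.35+1.92)/2 × 3 = 9.405
  Sum = 21.39 µg/mL·h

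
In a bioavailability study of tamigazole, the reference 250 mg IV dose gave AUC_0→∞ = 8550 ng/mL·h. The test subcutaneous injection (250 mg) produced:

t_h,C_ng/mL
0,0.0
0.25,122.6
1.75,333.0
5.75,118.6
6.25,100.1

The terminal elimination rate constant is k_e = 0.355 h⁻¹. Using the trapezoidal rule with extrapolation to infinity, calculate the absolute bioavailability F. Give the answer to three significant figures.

Trapezoidal AUC_0→6.25 (subcutaneous injection):
  [0→0.25]: (0.0+122.6)/2 × 0.25 = 15.325
  [0.25→1.75]: (122.6+333.0)/2 × 1.5 = 341.7
  [1.75→5.75]: (333.0+118.6)/2 × 4 = 903.2
  [5.75→6.25]: (118.6+100.1)/2 × 0.5 = 54.675
  Sum = 1314.9 ng/mL·h
Tail: C_last/k_e = 100.1/0.355 = 281.972
AUC_0→∞ (subcutaneous injection) = 1314.9 + 281.972 = 1596.872 ng/mL·h
F = (AUC_ev/D_ev)/(AUC_iv/D_iv) = (1596.872/250)/(8550/250) = 6.387488/34.2 = 0.1868

F = 0.187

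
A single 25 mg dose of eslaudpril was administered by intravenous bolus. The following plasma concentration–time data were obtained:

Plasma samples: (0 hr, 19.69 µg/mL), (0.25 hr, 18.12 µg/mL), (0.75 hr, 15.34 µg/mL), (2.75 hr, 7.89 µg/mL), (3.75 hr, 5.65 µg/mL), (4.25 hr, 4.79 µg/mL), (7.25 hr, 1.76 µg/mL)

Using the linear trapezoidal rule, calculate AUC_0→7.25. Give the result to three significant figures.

AUC = 55.5 µg/mL·hr

Trapezoidal AUC_0→7.25:
  [0→0.25]: (19.69+18.12)/2 × 0.25 = 4.72625
  [0.25→0.75]: (18.12+15.34)/2 × 0.5 = 8.365
  [0.75→2.75]: (15.34+7.89)/2 × 2 = 23.23
  [2.75→3.75]: (7.89+5.65)/2 × 1 = 6.77
  [3.75→4.25]: (5.65+4.79)/2 × 0.5 = 2.61
  [4.25→7.25]: (4.79+1.76)/2 × 3 = 9.825
  Sum = 55.52625 µg/mL·hr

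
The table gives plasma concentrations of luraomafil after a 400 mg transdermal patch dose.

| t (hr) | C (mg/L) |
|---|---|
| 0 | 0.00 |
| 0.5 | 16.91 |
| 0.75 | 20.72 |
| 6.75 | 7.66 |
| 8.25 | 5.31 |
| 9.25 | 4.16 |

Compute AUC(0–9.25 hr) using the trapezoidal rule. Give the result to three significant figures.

Trapezoidal AUC_0→9.25:
  [0→0.5]: (0.00+16.91)/2 × 0.5 = 4.2275
  [0.5→0.75]: (16.91+20.72)/2 × 0.25 = 4.70375
  [0.75→6.75]: (20.72+7.66)/2 × 6 = 85.14
  [6.75→8.25]: (7.66+5.31)/2 × 1.5 = 9.7275
  [8.25→9.25]: (5.31+4.16)/2 × 1 = 4.735
  Sum = 108.53375 mg/L·hr

AUC = 109 mg/L·hr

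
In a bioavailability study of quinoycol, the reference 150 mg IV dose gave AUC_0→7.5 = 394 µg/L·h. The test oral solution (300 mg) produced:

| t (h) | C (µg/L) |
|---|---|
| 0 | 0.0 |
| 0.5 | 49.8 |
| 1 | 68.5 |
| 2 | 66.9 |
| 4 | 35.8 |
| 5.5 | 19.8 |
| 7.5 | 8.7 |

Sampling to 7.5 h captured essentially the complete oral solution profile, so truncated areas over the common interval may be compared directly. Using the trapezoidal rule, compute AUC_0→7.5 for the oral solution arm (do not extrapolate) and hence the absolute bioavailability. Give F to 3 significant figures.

F = 0.359

Trapezoidal AUC_0→7.5 (oral solution):
  [0→0.5]: (0.0+49.8)/2 × 0.5 = 12.45
  [0.5→1]: (49.8+68.5)/2 × 0.5 = 29.575
  [1→2]: (68.5+66.9)/2 × 1 = 67.7
  [2→4]: (66.9+35.8)/2 × 2 = 102.7
  [4→5.5]: (35.8+19.8)/2 × 1.5 = 41.7
  [5.5→7.5]: (19.8+8.7)/2 × 2 = 28.5
  Sum = 282.625 µg/L·h
F = (AUC_ev/D_ev)/(AUC_iv/D_iv) = (282.625/300)/(394/150) = 0.942083/2.62667 = 0.3587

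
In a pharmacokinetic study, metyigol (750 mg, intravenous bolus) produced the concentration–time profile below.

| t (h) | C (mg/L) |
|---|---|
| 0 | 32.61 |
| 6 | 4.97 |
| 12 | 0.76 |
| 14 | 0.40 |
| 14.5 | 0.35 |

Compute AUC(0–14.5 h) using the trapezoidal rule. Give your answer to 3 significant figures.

AUC = 131 mg/L·h

Trapezoidal AUC_0→14.5:
  [0→6]: (32.61+4.97)/2 × 6 = 112.74
  [6→12]: (4.97+0.76)/2 × 6 = 17.19
  [12→14]: (0.76+0.40)/2 × 2 = 1.16
  [14→14.5]: (0.40+0.35)/2 × 0.5 = 0.1875
  Sum = 131.2775 mg/L·h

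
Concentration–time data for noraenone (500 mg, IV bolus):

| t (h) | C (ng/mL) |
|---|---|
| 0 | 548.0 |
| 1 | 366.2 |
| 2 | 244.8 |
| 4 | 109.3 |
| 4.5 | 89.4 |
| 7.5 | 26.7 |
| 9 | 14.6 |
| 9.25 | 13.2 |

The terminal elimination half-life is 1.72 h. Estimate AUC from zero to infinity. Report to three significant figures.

AUC = 1410 ng/mL·h

Trapezoidal AUC_0→9.25:
  [0→1]: (548.0+366.2)/2 × 1 = 457.1
  [1→2]: (366.2+244.8)/2 × 1 = 305.5
  [2→4]: (244.8+109.3)/2 × 2 = 354.1
  [4→4.5]: (109.3+89.4)/2 × 0.5 = 49.675
  [4.5→7.5]: (89.4+26.7)/2 × 3 = 174.15
  [7.5→9]: (26.7+14.6)/2 × 1.5 = 30.975
  [9→9.25]: (14.6+13.2)/2 × 0.25 = 3.475
  Sum = 1374.975 ng/mL·h
k_e = ln2 / t½ = 0.693147 / 1.72 = 0.4030 h^-1
Extrapolated tail: C_last / k_e = 13.2 / 0.403 = 32.754
AUC_0→∞ = 1374.975 + 32.754 = 1407.729 ng/mL·h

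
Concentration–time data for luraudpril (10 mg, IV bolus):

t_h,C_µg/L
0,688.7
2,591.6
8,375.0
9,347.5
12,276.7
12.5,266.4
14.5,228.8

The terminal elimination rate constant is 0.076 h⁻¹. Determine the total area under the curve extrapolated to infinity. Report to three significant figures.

Trapezoidal AUC_0→14.5:
  [0→2]: (688.7+591.6)/2 × 2 = 1280.3
  [2→8]: (591.6+375.0)/2 × 6 = 2899.8
  [8→9]: (375.0+347.5)/2 × 1 = 361.25
  [9→12]: (347.5+276.7)/2 × 3 = 936.3
  [12→12.5]: (276.7+266.4)/2 × 0.5 = 135.775
  [12.5→14.5]: (266.4+228.8)/2 × 2 = 495.2
  Sum = 6108.625 µg/L·h
Extrapolated tail: C_last / k_e = 228.8 / 0.076 = 3010.526
AUC_0→∞ = 6108.625 + 3010.526 = 9119.151 µg/L·h

AUC = 9120 µg/L·h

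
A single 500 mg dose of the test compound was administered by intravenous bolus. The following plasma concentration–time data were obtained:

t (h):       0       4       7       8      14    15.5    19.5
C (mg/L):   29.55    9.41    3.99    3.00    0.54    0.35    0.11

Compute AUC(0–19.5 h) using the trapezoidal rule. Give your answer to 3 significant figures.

AUC = 114 mg/L·h

Trapezoidal AUC_0→19.5:
  [0→4]: (29.55+9.41)/2 × 4 = 77.92
  [4→7]: (9.41+3.99)/2 × 3 = 20.1
  [7→8]: (3.99+3.00)/2 × 1 = 3.495
  [8→14]: (3.00+0.54)/2 × 6 = 10.62
  [14→15.5]: (0.54+0.35)/2 × 1.5 = 0.6675
  [15.5→19.5]: (0.35+0.11)/2 × 4 = 0.92
  Sum = 113.7225 mg/L·h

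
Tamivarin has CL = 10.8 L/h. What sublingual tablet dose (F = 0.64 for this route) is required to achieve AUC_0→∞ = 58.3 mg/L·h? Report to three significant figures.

Dose = CL × AUC_0→∞ / F
     = 10.8 × 58.3 / 0.64 = 983.8125 mg

Dose = 984 mg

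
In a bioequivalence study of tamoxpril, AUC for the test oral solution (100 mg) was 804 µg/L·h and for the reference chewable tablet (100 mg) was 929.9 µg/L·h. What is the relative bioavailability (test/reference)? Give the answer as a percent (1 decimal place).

F_rel = 86.5%

F_rel = (AUC_test/D_test) / (AUC_ref/D_ref)
      = (804/100) / (929.9/100)
      = 8.04 / 9.299 = 0.8646 = 86.46%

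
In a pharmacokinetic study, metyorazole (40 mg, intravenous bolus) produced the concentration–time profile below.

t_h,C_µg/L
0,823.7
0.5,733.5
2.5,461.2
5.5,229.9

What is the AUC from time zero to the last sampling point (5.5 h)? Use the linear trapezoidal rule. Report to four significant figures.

AUC = 2621 µg/L·h

Trapezoidal AUC_0→5.5:
  [0→0.5]: (823.7+733.5)/2 × 0.5 = 389.3
  [0.5→2.5]: (733.5+461.2)/2 × 2 = 1194.7
  [2.5→5.5]: (461.2+229.9)/2 × 3 = 1036.65
  Sum = 2620.65 µg/L·h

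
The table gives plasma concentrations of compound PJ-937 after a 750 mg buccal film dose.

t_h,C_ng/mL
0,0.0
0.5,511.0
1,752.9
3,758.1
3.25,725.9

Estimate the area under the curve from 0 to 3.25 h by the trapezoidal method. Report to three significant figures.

AUC = 2140 ng/mL·h

Trapezoidal AUC_0→3.25:
  [0→0.5]: (0.0+511.0)/2 × 0.5 = 127.75
  [0.5→1]: (511.0+752.9)/2 × 0.5 = 315.975
  [1→3]: (752.9+758.1)/2 × 2 = 1511.0
  [3→3.25]: (758.1+725.9)/2 × 0.25 = 185.5
  Sum = 2140.225 ng/mL·h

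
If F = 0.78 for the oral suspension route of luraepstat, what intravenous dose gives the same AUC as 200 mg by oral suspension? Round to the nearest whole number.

D_iv = 156 mg

Systemic exposure from an extravascular dose = F × D_ev, so the equivalent IV dose is F × D_ev.
D_iv = F × D_ev = 0.78 × 200 = 156 mg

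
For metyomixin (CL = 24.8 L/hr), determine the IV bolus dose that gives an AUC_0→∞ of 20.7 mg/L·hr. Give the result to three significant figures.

Dose_iv = CL × AUC_0→∞
     = 24.8 × 20.7 = 513.36 mg

Dose = 513 mg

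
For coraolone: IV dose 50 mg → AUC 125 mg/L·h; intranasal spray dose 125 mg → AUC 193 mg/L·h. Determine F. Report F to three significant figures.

F = 0.618

F = (AUC_ev / D_ev) / (AUC_iv / D_iv)
  = (193/125) / (125/50)
  = 1.544 / 2.5 = 0.6176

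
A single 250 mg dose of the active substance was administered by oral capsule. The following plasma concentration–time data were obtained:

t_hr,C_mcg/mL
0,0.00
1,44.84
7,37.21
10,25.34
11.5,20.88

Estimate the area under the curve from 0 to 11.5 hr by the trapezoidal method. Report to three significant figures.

AUC = 397 mcg/mL·hr

Trapezoidal AUC_0→11.5:
  [0→1]: (0.00+44.84)/2 × 1 = 22.42
  [1→7]: (44.84+37.21)/2 × 6 = 246.15
  [7→10]: (37.21+25.34)/2 × 3 = 93.825
  [10→11.5]: (25.34+20.88)/2 × 1.5 = 34.665
  Sum = 397.06 mcg/mL·hr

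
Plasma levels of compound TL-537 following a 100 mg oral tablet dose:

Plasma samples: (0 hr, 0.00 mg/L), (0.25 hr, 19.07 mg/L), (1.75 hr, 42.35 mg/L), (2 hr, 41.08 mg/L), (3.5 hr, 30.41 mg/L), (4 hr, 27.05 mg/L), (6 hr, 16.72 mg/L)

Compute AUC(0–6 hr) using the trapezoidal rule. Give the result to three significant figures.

Trapezoidal AUC_0→6:
  [0→0.25]: (0.00+19.07)/2 × 0.25 = 2.38375
  [0.25→1.75]: (19.07+42.35)/2 × 1.5 = 46.065
  [1.75→2]: (42.35+41.08)/2 × 0.25 = 10.42875
  [2→3.5]: (41.08+30.41)/2 × 1.5 = 53.6175
  [3.5→4]: (30.41+27.05)/2 × 0.5 = 14.365
  [4→6]: (27.05+16.72)/2 × 2 = 43.77
  Sum = 170.63 mg/L·hr

AUC = 171 mg/L·hr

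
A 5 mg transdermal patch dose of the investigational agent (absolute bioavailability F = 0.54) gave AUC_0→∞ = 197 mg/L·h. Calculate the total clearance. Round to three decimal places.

CL = F × Dose / AUC_0→∞
   = 0.54 × 5 / 197 = 0.0137056 L/h

CL = 0.014 L/h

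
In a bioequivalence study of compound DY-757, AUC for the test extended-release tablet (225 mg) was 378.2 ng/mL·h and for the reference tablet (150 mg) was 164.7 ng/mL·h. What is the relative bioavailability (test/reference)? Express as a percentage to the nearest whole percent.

F_rel = (AUC_test/D_test) / (AUC_ref/D_ref)
      = (378.2/225) / (164.7/150)
      = 1.68089 / 1.098 = 1.5309 = 153.09%

F_rel = 153%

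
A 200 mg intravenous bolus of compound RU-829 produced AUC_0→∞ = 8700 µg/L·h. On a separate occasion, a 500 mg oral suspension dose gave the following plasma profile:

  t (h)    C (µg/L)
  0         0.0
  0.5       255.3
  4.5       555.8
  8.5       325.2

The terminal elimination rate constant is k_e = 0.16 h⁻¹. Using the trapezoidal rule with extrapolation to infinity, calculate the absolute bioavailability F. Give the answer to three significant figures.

F = 0.252

Trapezoidal AUC_0→8.5 (oral suspension):
  [0→0.5]: (0.0+255.3)/2 × 0.5 = 63.825
  [0.5→4.5]: (255.3+555.8)/2 × 4 = 1622.2
  [4.5→8.5]: (555.8+325.2)/2 × 4 = 1762.0
  Sum = 3448.025 µg/L·h
Tail: C_last/k_e = 325.2/0.16 = 2032.500
AUC_0→∞ (oral suspension) = 3448.025 + 2032.500 = 5480.525 µg/L·h
F = (AUC_ev/D_ev)/(AUC_iv/D_iv) = (5480.525/500)/(8700/200) = 10.96105/43.5 = 0.2520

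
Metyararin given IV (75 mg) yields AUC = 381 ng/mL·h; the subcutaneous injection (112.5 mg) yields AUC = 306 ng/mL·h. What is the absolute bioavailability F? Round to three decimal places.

F = (AUC_ev / D_ev) / (AUC_iv / D_iv)
  = (306/112.5) / (381/75)
  = 2.72 / 5.08 = 0.5354

F = 0.535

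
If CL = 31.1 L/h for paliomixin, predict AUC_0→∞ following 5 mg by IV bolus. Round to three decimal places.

AUC = 0.161 mg/L·h

AUC_0→∞ = Dose_iv / CL
        = 5 / 31.1 = 0.160772 mg/L·h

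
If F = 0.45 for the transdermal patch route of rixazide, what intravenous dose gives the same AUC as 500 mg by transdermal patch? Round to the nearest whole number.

Systemic exposure from an extravascular dose = F × D_ev, so the equivalent IV dose is F × D_ev.
D_iv = F × D_ev = 0.45 × 500 = 225 mg

D_iv = 225 mg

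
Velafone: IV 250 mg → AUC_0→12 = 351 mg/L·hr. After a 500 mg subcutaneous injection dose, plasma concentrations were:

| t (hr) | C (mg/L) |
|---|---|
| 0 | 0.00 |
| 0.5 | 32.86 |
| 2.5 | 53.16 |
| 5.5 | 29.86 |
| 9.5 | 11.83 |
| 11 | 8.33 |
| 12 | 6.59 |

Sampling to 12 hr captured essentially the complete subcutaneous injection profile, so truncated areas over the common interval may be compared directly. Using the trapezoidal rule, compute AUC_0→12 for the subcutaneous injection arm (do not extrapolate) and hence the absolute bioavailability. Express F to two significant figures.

F = 0.46

Trapezoidal AUC_0→12 (subcutaneous injection):
  [0→0.5]: (0.00+32.86)/2 × 0.5 = 8.215
  [0.5→2.5]: (32.86+53.16)/2 × 2 = 86.02
  [2.5→5.5]: (53.16+29.86)/2 × 3 = 124.53
  [5.5→9.5]: (29.86+11.83)/2 × 4 = 83.38
  [9.5→11]: (11.83+8.33)/2 × 1.5 = 15.12
  [11→12]: (8.33+6.59)/2 × 1 = 7.46
  Sum = 324.725 mg/L·hr
F = (AUC_ev/D_ev)/(AUC_iv/D_iv) = (324.725/500)/(351/250) = 0.64945/1.404 = 0.4626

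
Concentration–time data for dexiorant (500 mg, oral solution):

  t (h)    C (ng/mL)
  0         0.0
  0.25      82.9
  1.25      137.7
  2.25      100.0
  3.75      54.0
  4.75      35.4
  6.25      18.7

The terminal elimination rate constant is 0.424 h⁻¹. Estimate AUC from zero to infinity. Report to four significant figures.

AUC = 484.4 ng/mL·h

Trapezoidal AUC_0→6.25:
  [0→0.25]: (0.0+82.9)/2 × 0.25 = 10.3625
  [0.25→1.25]: (82.9+137.7)/2 × 1 = 110.3
  [1.25→2.25]: (137.7+100.0)/2 × 1 = 118.85
  [2.25→3.75]: (100.0+54.0)/2 × 1.5 = 115.5
  [3.75→4.75]: (54.0+35.4)/2 × 1 = 44.7
  [4.75→6.25]: (35.4+18.7)/2 × 1.5 = 40.575
  Sum = 440.2875 ng/mL·h
Extrapolated tail: C_last / k_e = 18.7 / 0.424 = 44.104
AUC_0→∞ = 440.2875 + 44.104 = 484.3915 ng/mL·h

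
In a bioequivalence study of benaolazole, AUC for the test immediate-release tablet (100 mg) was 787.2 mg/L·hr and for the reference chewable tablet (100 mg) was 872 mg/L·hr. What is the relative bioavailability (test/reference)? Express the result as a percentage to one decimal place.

F_rel = 90.3%

F_rel = (AUC_test/D_test) / (AUC_ref/D_ref)
      = (787.2/100) / (872/100)
      = 7.872 / 8.72 = 0.9028 = 90.28%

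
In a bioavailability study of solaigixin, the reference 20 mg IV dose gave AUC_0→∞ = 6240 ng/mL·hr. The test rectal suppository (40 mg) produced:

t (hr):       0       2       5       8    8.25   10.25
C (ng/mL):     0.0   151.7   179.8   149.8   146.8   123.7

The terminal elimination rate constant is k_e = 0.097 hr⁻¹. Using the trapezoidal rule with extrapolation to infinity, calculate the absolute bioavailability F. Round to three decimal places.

F = 0.218

Trapezoidal AUC_0→10.25 (rectal suppository):
  [0→2]: (0.0+151.7)/2 × 2 = 151.7
  [2→5]: (151.7+179.8)/2 × 3 = 497.25
  [5→8]: (179.8+149.8)/2 × 3 = 494.4
  [8→8.25]: (149.8+146.8)/2 × 0.25 = 37.075
  [8.25→10.25]: (146.8+123.7)/2 × 2 = 270.5
  Sum = 1450.925 ng/mL·hr
Tail: C_last/k_e = 123.7/0.097 = 1275.258
AUC_0→∞ (rectal suppository) = 1450.925 + 1275.258 = 2726.183 ng/mL·hr
F = (AUC_ev/D_ev)/(AUC_iv/D_iv) = (2726.183/40)/(6240/20) = 68.154575/312 = 0.2184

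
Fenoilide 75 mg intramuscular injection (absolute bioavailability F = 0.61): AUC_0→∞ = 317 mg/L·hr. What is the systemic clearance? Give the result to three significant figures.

CL = F × Dose / AUC_0→∞
   = 0.61 × 75 / 317 = 0.144322 L/hr

CL = 0.144 L/hr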